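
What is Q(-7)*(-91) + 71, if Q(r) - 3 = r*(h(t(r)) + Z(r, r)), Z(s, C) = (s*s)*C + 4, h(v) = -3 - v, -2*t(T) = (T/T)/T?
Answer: -436203/2 ≈ -2.1810e+5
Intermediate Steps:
t(T) = -1/(2*T) (t(T) = -T/T/(2*T) = -1/(2*T))
Z(s, C) = 4 + C*s**2 (Z(s, C) = s**2*C + 4 = C*s**2 + 4 = 4 + C*s**2)
Q(r) = 3 + r*(1 + r**3 + 1/(2*r)) (Q(r) = 3 + r*((-3 - (-1)/(2*r)) + (4 + r*r**2)) = 3 + r*((-3 + 1/(2*r)) + (4 + r**3)) = 3 + r*(1 + r**3 + 1/(2*r)))
Q(-7)*(-91) + 71 = (7/2 - 7 + (-7)**4)*(-91) + 71 = (7/2 - 7 + 2401)*(-91) + 71 = (4795/2)*(-91) + 71 = -436345/2 + 71 = -436203/2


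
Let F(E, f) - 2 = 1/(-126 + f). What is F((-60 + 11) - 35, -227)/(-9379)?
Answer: -705/3310787 ≈ -0.00021294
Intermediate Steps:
F(E, f) = 2 + 1/(-126 + f)
F((-60 + 11) - 35, -227)/(-9379) = ((-251 + 2*(-227))/(-126 - 227))/(-9379) = ((-251 - 454)/(-353))*(-1/9379) = -1/353*(-705)*(-1/9379) = (705/353)*(-1/9379) = -705/3310787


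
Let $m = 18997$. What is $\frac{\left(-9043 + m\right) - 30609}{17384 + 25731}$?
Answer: $- \frac{4131}{8623} \approx -0.47907$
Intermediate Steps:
$\frac{\left(-9043 + m\right) - 30609}{17384 + 25731} = \frac{\left(-9043 + 18997\right) - 30609}{17384 + 25731} = \frac{9954 - 30609}{43115} = \left(-20655\right) \frac{1}{43115} = - \frac{4131}{8623}$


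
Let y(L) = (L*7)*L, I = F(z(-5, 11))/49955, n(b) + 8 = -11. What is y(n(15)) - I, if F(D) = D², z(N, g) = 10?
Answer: 25247237/9991 ≈ 2527.0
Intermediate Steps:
n(b) = -19 (n(b) = -8 - 11 = -19)
I = 20/9991 (I = 10²/49955 = 100*(1/49955) = 20/9991 ≈ 0.0020018)
y(L) = 7*L² (y(L) = (7*L)*L = 7*L²)
y(n(15)) - I = 7*(-19)² - 1*20/9991 = 7*361 - 20/9991 = 2527 - 20/9991 = 25247237/9991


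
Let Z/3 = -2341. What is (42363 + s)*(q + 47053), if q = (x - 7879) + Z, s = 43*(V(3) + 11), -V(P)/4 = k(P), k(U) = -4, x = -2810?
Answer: 1277037684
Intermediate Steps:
Z = -7023 (Z = 3*(-2341) = -7023)
V(P) = 16 (V(P) = -4*(-4) = 16)
s = 1161 (s = 43*(16 + 11) = 43*27 = 1161)
q = -17712 (q = (-2810 - 7879) - 7023 = -10689 - 7023 = -17712)
(42363 + s)*(q + 47053) = (42363 + 1161)*(-17712 + 47053) = 43524*29341 = 1277037684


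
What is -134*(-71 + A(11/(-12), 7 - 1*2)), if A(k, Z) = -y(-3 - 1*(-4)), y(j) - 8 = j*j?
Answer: 10720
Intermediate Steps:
y(j) = 8 + j² (y(j) = 8 + j*j = 8 + j²)
A(k, Z) = -9 (A(k, Z) = -(8 + (-3 - 1*(-4))²) = -(8 + (-3 + 4)²) = -(8 + 1²) = -(8 + 1) = -1*9 = -9)
-134*(-71 + A(11/(-12), 7 - 1*2)) = -134*(-71 - 9) = -134*(-80) = 10720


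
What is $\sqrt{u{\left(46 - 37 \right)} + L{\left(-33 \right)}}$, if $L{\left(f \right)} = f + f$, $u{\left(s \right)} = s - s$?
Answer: $i \sqrt{66} \approx 8.124 i$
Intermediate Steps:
$u{\left(s \right)} = 0$
$L{\left(f \right)} = 2 f$
$\sqrt{u{\left(46 - 37 \right)} + L{\left(-33 \right)}} = \sqrt{0 + 2 \left(-33\right)} = \sqrt{0 - 66} = \sqrt{-66} = i \sqrt{66}$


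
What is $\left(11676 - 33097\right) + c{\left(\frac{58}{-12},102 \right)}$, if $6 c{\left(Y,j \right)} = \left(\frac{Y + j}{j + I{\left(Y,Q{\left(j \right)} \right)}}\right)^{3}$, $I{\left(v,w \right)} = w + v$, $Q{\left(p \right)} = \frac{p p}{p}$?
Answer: $- \frac{219328119518963}{10238939250} \approx -21421.0$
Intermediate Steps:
$Q{\left(p \right)} = p$ ($Q{\left(p \right)} = \frac{p^{2}}{p} = p$)
$I{\left(v,w \right)} = v + w$
$c{\left(Y,j \right)} = \frac{\left(Y + j\right)^{3}}{6 \left(Y + 2 j\right)^{3}}$ ($c{\left(Y,j \right)} = \frac{\left(\frac{Y + j}{j + \left(Y + j\right)}\right)^{3}}{6} = \frac{\left(\frac{Y + j}{Y + 2 j}\right)^{3}}{6} = \frac{\left(Y + j\right)^{3} \frac{1}{\left(Y + 2 j\right)^{3}}}{6} = \frac{\left(Y + j\right)^{3}}{6 \left(Y + 2 j\right)^{3}}$)
$\left(11676 - 33097\right) + c{\left(\frac{58}{-12},102 \right)} = \left(11676 - 33097\right) + \frac{\left(\frac{58}{-12} + 102\right)^{3}}{6 \left(\frac{58}{-12} + 2 \cdot 102\right)^{3}} = -21421 + \frac{\left(58 \left(- \frac{1}{12}\right) + 102\right)^{3}}{6 \left(58 \left(- \frac{1}{12}\right) + 204\right)^{3}} = -21421 + \frac{\left(- \frac{29}{6} + 102\right)^{3}}{6 \left(- \frac{29}{6} + 204\right)^{3}} = -21421 + \frac{\left(\frac{583}{6}\right)^{3}}{6 \cdot \frac{1706489875}{216}} = -21421 + \frac{1}{6} \cdot \frac{198155287}{216} \cdot \frac{216}{1706489875} = -21421 + \frac{198155287}{10238939250} = - \frac{219328119518963}{10238939250}$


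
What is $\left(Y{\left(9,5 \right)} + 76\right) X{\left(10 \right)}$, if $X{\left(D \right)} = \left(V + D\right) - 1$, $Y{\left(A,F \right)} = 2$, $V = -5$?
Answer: $312$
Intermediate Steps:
$X{\left(D \right)} = -6 + D$ ($X{\left(D \right)} = \left(-5 + D\right) - 1 = -6 + D$)
$\left(Y{\left(9,5 \right)} + 76\right) X{\left(10 \right)} = \left(2 + 76\right) \left(-6 + 10\right) = 78 \cdot 4 = 312$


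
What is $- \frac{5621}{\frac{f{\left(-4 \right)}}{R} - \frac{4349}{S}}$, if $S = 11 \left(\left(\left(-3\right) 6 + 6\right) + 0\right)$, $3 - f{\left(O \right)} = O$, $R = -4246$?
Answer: $- \frac{143200596}{839315} \approx -170.62$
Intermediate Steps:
$f{\left(O \right)} = 3 - O$
$S = -132$ ($S = 11 \left(\left(-18 + 6\right) + 0\right) = 11 \left(-12 + 0\right) = 11 \left(-12\right) = -132$)
$- \frac{5621}{\frac{f{\left(-4 \right)}}{R} - \frac{4349}{S}} = - \frac{5621}{\frac{3 - -4}{-4246} - \frac{4349}{-132}} = - \frac{5621}{\left(3 + 4\right) \left(- \frac{1}{4246}\right) - - \frac{4349}{132}} = - \frac{5621}{7 \left(- \frac{1}{4246}\right) + \frac{4349}{132}} = - \frac{5621}{- \frac{7}{4246} + \frac{4349}{132}} = - \frac{5621}{\frac{839315}{25476}} = \left(-5621\right) \frac{25476}{839315} = - \frac{143200596}{839315}$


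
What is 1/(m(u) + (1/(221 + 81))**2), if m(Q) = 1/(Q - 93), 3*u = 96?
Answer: -5563444/91143 ≈ -61.041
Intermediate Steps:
u = 32 (u = (1/3)*96 = 32)
m(Q) = 1/(-93 + Q)
1/(m(u) + (1/(221 + 81))**2) = 1/(1/(-93 + 32) + (1/(221 + 81))**2) = 1/(1/(-61) + (1/302)**2) = 1/(-1/61 + (1/302)**2) = 1/(-1/61 + 1/91204) = 1/(-91143/5563444) = -5563444/91143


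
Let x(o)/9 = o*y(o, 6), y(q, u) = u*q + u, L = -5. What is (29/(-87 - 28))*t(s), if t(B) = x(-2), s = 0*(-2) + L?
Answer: -3132/115 ≈ -27.235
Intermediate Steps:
y(q, u) = u + q*u (y(q, u) = q*u + u = u + q*u)
s = -5 (s = 0*(-2) - 5 = 0 - 5 = -5)
x(o) = 9*o*(6 + 6*o) (x(o) = 9*(o*(6*(1 + o))) = 9*(o*(6 + 6*o)) = 9*o*(6 + 6*o))
t(B) = 108 (t(B) = 54*(-2)*(1 - 2) = 54*(-2)*(-1) = 108)
(29/(-87 - 28))*t(s) = (29/(-87 - 28))*108 = (29/(-115))*108 = -1/115*29*108 = -29/115*108 = -3132/115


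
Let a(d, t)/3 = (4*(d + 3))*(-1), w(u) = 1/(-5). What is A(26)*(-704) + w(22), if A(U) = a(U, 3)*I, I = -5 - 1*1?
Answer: -7349761/5 ≈ -1.4700e+6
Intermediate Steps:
w(u) = -⅕
a(d, t) = -36 - 12*d (a(d, t) = 3*((4*(d + 3))*(-1)) = 3*((4*(3 + d))*(-1)) = 3*((12 + 4*d)*(-1)) = 3*(-12 - 4*d) = -36 - 12*d)
I = -6 (I = -5 - 1 = -6)
A(U) = 216 + 72*U (A(U) = (-36 - 12*U)*(-6) = 216 + 72*U)
A(26)*(-704) + w(22) = (216 + 72*26)*(-704) - ⅕ = (216 + 1872)*(-704) - ⅕ = 2088*(-704) - ⅕ = -1469952 - ⅕ = -7349761/5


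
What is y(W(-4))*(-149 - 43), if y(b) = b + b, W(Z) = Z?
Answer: 1536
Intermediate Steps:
y(b) = 2*b
y(W(-4))*(-149 - 43) = (2*(-4))*(-149 - 43) = -8*(-192) = 1536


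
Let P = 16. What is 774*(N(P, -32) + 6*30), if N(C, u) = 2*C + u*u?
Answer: 956664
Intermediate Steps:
N(C, u) = u² + 2*C (N(C, u) = 2*C + u² = u² + 2*C)
774*(N(P, -32) + 6*30) = 774*(((-32)² + 2*16) + 6*30) = 774*((1024 + 32) + 180) = 774*(1056 + 180) = 774*1236 = 956664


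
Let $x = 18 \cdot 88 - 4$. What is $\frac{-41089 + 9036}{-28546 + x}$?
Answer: $\frac{32053}{26966} \approx 1.1886$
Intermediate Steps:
$x = 1580$ ($x = 1584 - 4 = 1580$)
$\frac{-41089 + 9036}{-28546 + x} = \frac{-41089 + 9036}{-28546 + 1580} = - \frac{32053}{-26966} = \left(-32053\right) \left(- \frac{1}{26966}\right) = \frac{32053}{26966}$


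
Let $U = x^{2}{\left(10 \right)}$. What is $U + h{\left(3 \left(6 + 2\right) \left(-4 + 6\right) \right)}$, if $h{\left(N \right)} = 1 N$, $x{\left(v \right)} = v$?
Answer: $148$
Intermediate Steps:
$h{\left(N \right)} = N$
$U = 100$ ($U = 10^{2} = 100$)
$U + h{\left(3 \left(6 + 2\right) \left(-4 + 6\right) \right)} = 100 + 3 \left(6 + 2\right) \left(-4 + 6\right) = 100 + 3 \cdot 8 \cdot 2 = 100 + 3 \cdot 16 = 100 + 48 = 148$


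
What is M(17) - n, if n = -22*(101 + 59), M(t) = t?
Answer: 3537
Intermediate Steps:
n = -3520 (n = -22*160 = -3520)
M(17) - n = 17 - 1*(-3520) = 17 + 3520 = 3537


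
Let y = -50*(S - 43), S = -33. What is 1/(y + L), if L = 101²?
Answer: 1/14001 ≈ 7.1423e-5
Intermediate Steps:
L = 10201
y = 3800 (y = -50*(-33 - 43) = -50*(-76) = 3800)
1/(y + L) = 1/(3800 + 10201) = 1/14001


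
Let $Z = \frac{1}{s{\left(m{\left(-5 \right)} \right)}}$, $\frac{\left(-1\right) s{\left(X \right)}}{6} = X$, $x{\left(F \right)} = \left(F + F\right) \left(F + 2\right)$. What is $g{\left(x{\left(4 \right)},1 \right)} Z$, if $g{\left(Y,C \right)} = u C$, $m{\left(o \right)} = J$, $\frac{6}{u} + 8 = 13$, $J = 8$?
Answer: $- \frac{1}{40} \approx -0.025$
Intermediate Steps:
$u = \frac{6}{5}$ ($u = \frac{6}{-8 + 13} = \frac{6}{5} \approx 1.2$)
$x{\left(F \right)} = 2 F \left(2 + F\right)$
$m{\left(o \right)} = 8$
$s{\left(X \right)} = - 6 X$
$g{\left(Y,C \right)} = \frac{6 C}{5}$
$Z = - \frac{1}{48}$ ($Z = \frac{1}{\left(-6\right) 8} = \frac{1}{-48} = - \frac{1}{48} \approx -0.020833$)
$g{\left(x{\left(4 \right)},1 \right)} Z = \frac{6}{5} \cdot 1 \left(- \frac{1}{48}\right) = \frac{6}{5} \left(- \frac{1}{48}\right) = - \frac{1}{40}$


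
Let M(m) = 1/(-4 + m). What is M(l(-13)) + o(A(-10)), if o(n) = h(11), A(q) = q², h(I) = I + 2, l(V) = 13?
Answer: 118/9 ≈ 13.111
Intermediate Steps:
h(I) = 2 + I
o(n) = 13 (o(n) = 2 + 11 = 13)
M(l(-13)) + o(A(-10)) = 1/(-4 + 13) + 13 = 1/9 + 13 = ⅑ + 13 = 118/9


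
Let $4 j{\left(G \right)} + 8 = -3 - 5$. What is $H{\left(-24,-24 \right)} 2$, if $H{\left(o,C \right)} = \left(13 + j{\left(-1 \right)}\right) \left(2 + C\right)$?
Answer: $-396$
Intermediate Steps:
$j{\left(G \right)} = -4$ ($j{\left(G \right)} = -2 + \frac{-3 - 5}{4} = -2 + \frac{1}{4} \left(-8\right) = -2 - 2 = -4$)
$H{\left(o,C \right)} = 18 + 9 C$ ($H{\left(o,C \right)} = \left(13 - 4\right) \left(2 + C\right) = 9 \left(2 + C\right) = 18 + 9 C$)
$H{\left(-24,-24 \right)} 2 = \left(18 + 9 \left(-24\right)\right) 2 = \left(18 - 216\right) 2 = \left(-198\right) 2 = -396$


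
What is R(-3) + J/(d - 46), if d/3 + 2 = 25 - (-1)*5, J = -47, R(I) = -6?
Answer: -275/38 ≈ -7.2368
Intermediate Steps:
d = 84 (d = -6 + 3*(25 - (-1)*5) = -6 + 3*(25 - 1*(-5)) = -6 + 3*(25 + 5) = -6 + 3*30 = -6 + 90 = 84)
R(-3) + J/(d - 46) = -6 - 47/(84 - 46) = -6 - 47/38 = -275/38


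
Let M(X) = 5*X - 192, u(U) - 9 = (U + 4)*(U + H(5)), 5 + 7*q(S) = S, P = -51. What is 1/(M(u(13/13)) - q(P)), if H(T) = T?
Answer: 1/11 ≈ 0.090909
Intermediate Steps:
q(S) = -5/7 + S/7
u(U) = 9 + (4 + U)*(5 + U) (u(U) = 9 + (U + 4)*(U + 5) = 9 + (4 + U)*(5 + U))
M(X) = -192 + 5*X
1/(M(u(13/13)) - q(P)) = 1/((-192 + 5*(29 + (13/13)² + 9*(13/13))) - (-5/7 + (⅐)*(-51))) = 1/((-192 + 5*(29 + (13*(1/13))² + 9*(13*(1/13)))) - (-5/7 - 51/7)) = 1/((-192 + 5*(29 + 1² + 9*1)) - 1*(-8)) = 1/((-192 + 5*(29 + 1 + 9)) + 8) = 1/((-192 + 5*39) + 8) = 1/((-192 + 195) + 8) = 1/(3 + 8) = 1/11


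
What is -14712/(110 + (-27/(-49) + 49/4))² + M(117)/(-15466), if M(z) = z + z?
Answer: -1479429184591/1493285504271 ≈ -0.99072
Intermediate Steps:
M(z) = 2*z
-14712/(110 + (-27/(-49) + 49/4))² + M(117)/(-15466) = -14712/(110 + (-27/(-49) + 49/4))² + (2*117)/(-15466) = -14712/(110 + (-27*(-1/49) + 49*(¼)))² + 234*(-1/15466) = -14712/(110 + (27/49 + 49/4))² - 117/7733 = -14712/(110 + 2509/196)² - 117/7733 = -14712/((24069/196)²) - 117/7733 = -14712/579316761/38416 - 117/7733 = -14712*38416/579316761 - 117/7733 = -188392064/193105587 - 117/7733 = -1479429184591/1493285504271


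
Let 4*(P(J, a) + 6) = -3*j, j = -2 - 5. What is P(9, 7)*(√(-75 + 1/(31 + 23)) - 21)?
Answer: 63/4 - I*√24294/24 ≈ 15.75 - 6.4944*I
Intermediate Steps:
j = -7
P(J, a) = -¾ (P(J, a) = -6 + (-3*(-7))/4 = -6 + (¼)*21 = -6 + 21/4 = -¾)
P(9, 7)*(√(-75 + 1/(31 + 23)) - 21) = -3*(√(-75 + 1/(31 + 23)) - 21)/4 = -3*(√(-75 + 1/54) - 21)/4 = -3*(√(-4049/54) - 21)/4 = -3*(I*√24294/18 - 21)/4 = -3*(-21 + I*√24294/18)/4 = 63/4 - I*√24294/24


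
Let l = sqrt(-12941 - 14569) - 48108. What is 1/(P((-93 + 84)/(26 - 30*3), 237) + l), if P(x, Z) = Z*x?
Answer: -65637952/3155560565267 - 4096*I*sqrt(27510)/9466681695801 ≈ -2.0801e-5 - 7.1764e-8*I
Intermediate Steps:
l = -48108 + I*sqrt(27510) (l = sqrt(-27510) - 48108 = I*sqrt(27510) - 48108 = -48108 + I*sqrt(27510) ≈ -48108.0 + 165.86*I)
1/(P((-93 + 84)/(26 - 30*3), 237) + l) = 1/(237*((-93 + 84)/(26 - 30*3)) + (-48108 + I*sqrt(27510))) = 1/(237*(-9/(26 - 90)) + (-48108 + I*sqrt(27510))) = 1/(237*(-9/(-64)) + (-48108 + I*sqrt(27510))) = 1/(237*(-9*(-1/64)) + (-48108 + I*sqrt(27510))) = 1/(237*(9/64) + (-48108 + I*sqrt(27510))) = 1/(2133/64 + (-48108 + I*sqrt(27510))) = 1/(-3076779/64 + I*sqrt(27510))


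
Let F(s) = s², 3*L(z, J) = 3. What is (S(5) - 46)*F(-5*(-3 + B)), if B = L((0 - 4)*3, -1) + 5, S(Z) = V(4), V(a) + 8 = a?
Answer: -11250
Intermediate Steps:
V(a) = -8 + a
L(z, J) = 1 (L(z, J) = (⅓)*3 = 1)
S(Z) = -4 (S(Z) = -8 + 4 = -4)
B = 6 (B = 1 + 5 = 6)
(S(5) - 46)*F(-5*(-3 + B)) = (-4 - 46)*(-5*(-3 + 6))² = -50*(-5*3)² = -50*(-15)² = -50*225 = -11250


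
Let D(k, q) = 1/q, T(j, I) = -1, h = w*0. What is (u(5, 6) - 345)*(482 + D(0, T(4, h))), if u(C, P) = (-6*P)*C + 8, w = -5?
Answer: -248677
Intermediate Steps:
h = 0 (h = -5*0 = 0)
u(C, P) = 8 - 6*C*P (u(C, P) = -6*C*P + 8 = 8 - 6*C*P)
(u(5, 6) - 345)*(482 + D(0, T(4, h))) = ((8 - 6*5*6) - 345)*(482 + 1/(-1)) = ((8 - 180) - 345)*(482 - 1) = (-172 - 345)*481 = -517*481 = -248677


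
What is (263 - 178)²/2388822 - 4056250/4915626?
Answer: -536341324425/652364196254 ≈ -0.82215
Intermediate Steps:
(263 - 178)²/2388822 - 4056250/4915626 = 85²*(1/2388822) - 4056250*1/4915626 = 7225*(1/2388822) - 2028125/2457813 = 7225/2388822 - 2028125/2457813 = -536341324425/652364196254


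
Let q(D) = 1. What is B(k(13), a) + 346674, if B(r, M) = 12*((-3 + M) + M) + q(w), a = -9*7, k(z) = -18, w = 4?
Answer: 345127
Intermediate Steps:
a = -63
B(r, M) = -35 + 24*M (B(r, M) = 12*((-3 + M) + M) + 1 = 12*(-3 + 2*M) + 1 = (-36 + 24*M) + 1 = -35 + 24*M)
B(k(13), a) + 346674 = (-35 + 24*(-63)) + 346674 = (-35 - 1512) + 346674 = -1547 + 346674 = 345127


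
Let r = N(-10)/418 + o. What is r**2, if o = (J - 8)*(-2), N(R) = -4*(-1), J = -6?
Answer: 34269316/43681 ≈ 784.54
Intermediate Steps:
N(R) = 4
o = 28 (o = (-6 - 8)*(-2) = -14*(-2) = 28)
r = 5854/209 (r = 4/418 + 28 = 4*(1/418) + 28 = 2/209 + 28 = 5854/209 ≈ 28.010)
r**2 = (5854/209)**2 = 34269316/43681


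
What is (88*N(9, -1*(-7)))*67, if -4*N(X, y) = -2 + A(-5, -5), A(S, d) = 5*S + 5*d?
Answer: 76648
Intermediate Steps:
N(X, y) = 13 (N(X, y) = -(-2 + (5*(-5) + 5*(-5)))/4 = -(-2 + (-25 - 25))/4 = -(-2 - 50)/4 = -¼*(-52) = 13)
(88*N(9, -1*(-7)))*67 = (88*13)*67 = 1144*67 = 76648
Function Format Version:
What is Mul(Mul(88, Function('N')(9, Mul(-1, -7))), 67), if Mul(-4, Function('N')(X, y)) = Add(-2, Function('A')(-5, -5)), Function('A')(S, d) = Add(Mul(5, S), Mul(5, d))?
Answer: 76648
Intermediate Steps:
Function('N')(X, y) = 13 (Function('N')(X, y) = Mul(Rational(-1, 4), Add(-2, Add(Mul(5, -5), Mul(5, -5)))) = Mul(Rational(-1, 4), Add(-2, Add(-25, -25))) = Mul(Rational(-1, 4), Add(-2, -50)) = Mul(Rational(-1, 4), -52) = 13)
Mul(Mul(88, Function('N')(9, Mul(-1, -7))), 67) = Mul(Mul(88, 13), 67) = Mul(1144, 67) = 76648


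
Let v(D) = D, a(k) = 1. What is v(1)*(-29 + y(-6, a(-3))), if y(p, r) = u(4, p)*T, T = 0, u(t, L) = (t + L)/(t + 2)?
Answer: -29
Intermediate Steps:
u(t, L) = (L + t)/(2 + t)
y(p, r) = 0 (y(p, r) = ((p + 4)/(2 + 4))*0 = ((4 + p)/6)*0 = (⅔ + p/6)*0 = 0)
v(1)*(-29 + y(-6, a(-3))) = 1*(-29 + 0) = 1*(-29) = -29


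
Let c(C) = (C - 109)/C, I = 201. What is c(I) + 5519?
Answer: 1109411/201 ≈ 5519.5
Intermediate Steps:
c(C) = (-109 + C)/C
c(I) + 5519 = (-109 + 201)/201 + 5519 = (1/201)*92 + 5519 = 92/201 + 5519 = 1109411/201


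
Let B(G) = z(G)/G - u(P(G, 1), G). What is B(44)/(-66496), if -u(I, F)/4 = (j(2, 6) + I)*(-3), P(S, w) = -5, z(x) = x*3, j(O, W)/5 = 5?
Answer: 237/66496 ≈ 0.0035641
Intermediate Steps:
j(O, W) = 25 (j(O, W) = 5*5 = 25)
z(x) = 3*x
u(I, F) = 300 + 12*I (u(I, F) = -4*(25 + I)*(-3) = -4*(-75 - 3*I) = 300 + 12*I)
B(G) = -237 (B(G) = (3*G)/G - (300 + 12*(-5)) = 3 - (300 - 60) = 3 - 1*240 = 3 - 240 = -237)
B(44)/(-66496) = -237/(-66496) = -237*(-1/66496) = 237/66496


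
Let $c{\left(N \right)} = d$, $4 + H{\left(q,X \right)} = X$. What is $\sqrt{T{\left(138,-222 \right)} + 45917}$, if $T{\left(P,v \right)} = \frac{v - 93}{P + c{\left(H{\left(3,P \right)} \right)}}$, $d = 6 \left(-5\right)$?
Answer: $\frac{\sqrt{1652907}}{6} \approx 214.28$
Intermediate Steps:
$d = -30$
$H{\left(q,X \right)} = -4 + X$
$c{\left(N \right)} = -30$
$T{\left(P,v \right)} = \frac{-93 + v}{-30 + P}$ ($T{\left(P,v \right)} = \frac{v - 93}{P - 30} = \frac{-93 + v}{-30 + P}$)
$\sqrt{T{\left(138,-222 \right)} + 45917} = \sqrt{\frac{-93 - 222}{-30 + 138} + 45917} = \sqrt{\frac{1}{108} \left(-315\right) + 45917} = \sqrt{- \frac{35}{12} + 45917} = \sqrt{\frac{550969}{12}} = \frac{\sqrt{1652907}}{6}$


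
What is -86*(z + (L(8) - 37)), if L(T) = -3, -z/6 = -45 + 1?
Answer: -19264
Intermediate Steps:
z = 264 (z = -6*(-45 + 1) = -6*(-44) = 264)
-86*(z + (L(8) - 37)) = -86*(264 + (-3 - 37)) = -86*(264 - 40) = -86*224 = -19264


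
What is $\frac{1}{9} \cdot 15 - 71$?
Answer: $- \frac{208}{3} \approx -69.333$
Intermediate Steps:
$\frac{1}{9} \cdot 15 - 71 = \frac{5}{3} - 71 = - \frac{208}{3}$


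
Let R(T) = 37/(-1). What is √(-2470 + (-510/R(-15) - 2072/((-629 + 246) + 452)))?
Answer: 2*I*√4051217838/2553 ≈ 49.862*I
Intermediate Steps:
R(T) = -37 (R(T) = 37*(-1) = -37)
√(-2470 + (-510/R(-15) - 2072/((-629 + 246) + 452))) = √(-2470 + (-510/(-37) - 2072/((-629 + 246) + 452))) = √(-2470 + (-510*(-1/37) - 2072/(-383 + 452))) = √(-2470 + (510/37 - 2072/69)) = √(-2470 - 41474/2553) = √(-6347384/2553) = 2*I*√4051217838/2553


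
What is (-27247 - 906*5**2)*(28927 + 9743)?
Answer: -1929516990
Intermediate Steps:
(-27247 - 906*5**2)*(28927 + 9743) = (-27247 - 906*25)*38670 = (-27247 - 22650)*38670 = -49897*38670 = -1929516990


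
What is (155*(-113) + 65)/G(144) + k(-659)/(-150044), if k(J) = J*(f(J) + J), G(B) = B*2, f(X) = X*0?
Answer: -342917591/5401584 ≈ -63.485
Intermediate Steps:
f(X) = 0
G(B) = 2*B
k(J) = J² (k(J) = J*(0 + J) = J*J = J²)
(155*(-113) + 65)/G(144) + k(-659)/(-150044) = (155*(-113) + 65)/((2*144)) + (-659)²/(-150044) = (-17515 + 65)/288 + 434281*(-1/150044) = -17450*1/288 - 434281/150044 = -8725/144 - 434281/150044 = -342917591/5401584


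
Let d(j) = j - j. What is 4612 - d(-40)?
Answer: 4612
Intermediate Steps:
d(j) = 0
4612 - d(-40) = 4612 - 1*0 = 4612 + 0 = 4612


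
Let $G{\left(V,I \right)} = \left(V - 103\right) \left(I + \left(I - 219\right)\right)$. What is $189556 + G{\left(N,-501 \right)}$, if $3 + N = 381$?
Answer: $-146219$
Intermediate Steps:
$N = 378$ ($N = -3 + 381 = 378$)
$G{\left(V,I \right)} = \left(-219 + 2 I\right) \left(-103 + V\right)$ ($G{\left(V,I \right)} = \left(-103 + V\right) \left(I + \left(-219 + I\right)\right) = \left(-103 + V\right) \left(-219 + 2 I\right) = \left(-219 + 2 I\right) \left(-103 + V\right)$)
$189556 + G{\left(N,-501 \right)} = 189556 + \left(22557 - 82782 - -103206 + 2 \left(-501\right) 378\right) = 189556 + \left(22557 - 82782 + 103206 - 378756\right) = 189556 - 335775 = -146219$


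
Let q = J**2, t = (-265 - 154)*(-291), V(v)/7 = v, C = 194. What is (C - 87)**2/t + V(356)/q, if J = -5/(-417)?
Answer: 52835663093677/3048225 ≈ 1.7333e+7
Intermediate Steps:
J = 5/417 (J = -5*(-1/417) = 5/417 ≈ 0.011990)
V(v) = 7*v
t = 121929 (t = -419*(-291) = 121929)
q = 25/173889 (q = (5/417)**2 = 25/173889 ≈ 0.00014377)
(C - 87)**2/t + V(356)/q = (194 - 87)**2/121929 + (7*356)/(25/173889) = 107**2*(1/121929) + 2492*(173889/25) = 11449*(1/121929) + 433331388/25 = 11449/121929 + 433331388/25 = 52835663093677/3048225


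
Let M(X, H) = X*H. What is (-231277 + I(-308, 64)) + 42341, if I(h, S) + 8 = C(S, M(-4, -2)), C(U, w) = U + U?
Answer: -188816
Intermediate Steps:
M(X, H) = H*X
C(U, w) = 2*U
I(h, S) = -8 + 2*S
(-231277 + I(-308, 64)) + 42341 = (-231277 + (-8 + 2*64)) + 42341 = (-231277 + (-8 + 128)) + 42341 = (-231277 + 120) + 42341 = -231157 + 42341 = -188816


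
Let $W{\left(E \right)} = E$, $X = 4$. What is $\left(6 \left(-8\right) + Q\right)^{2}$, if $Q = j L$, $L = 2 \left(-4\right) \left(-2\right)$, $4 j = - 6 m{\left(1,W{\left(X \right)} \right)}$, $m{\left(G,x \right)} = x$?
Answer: $20736$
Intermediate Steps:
$j = -6$ ($j = \frac{\left(-6\right) 4}{4} = \frac{1}{4} \left(-24\right) = -6$)
$L = 16$ ($L = \left(-8\right) \left(-2\right) = 16$)
$Q = -96$ ($Q = \left(-6\right) 16 = -96$)
$\left(6 \left(-8\right) + Q\right)^{2} = \left(6 \left(-8\right) - 96\right)^{2} = \left(-48 - 96\right)^{2} = \left(-144\right)^{2} = 20736$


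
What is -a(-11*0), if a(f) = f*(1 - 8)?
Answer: 0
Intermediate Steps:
a(f) = -7*f (a(f) = f*(-7) = -7*f)
-a(-11*0) = -(-7)*(-11*0) = -(-7)*0 = -1*0 = 0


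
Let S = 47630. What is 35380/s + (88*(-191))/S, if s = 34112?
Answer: 12634033/18463120 ≈ 0.68429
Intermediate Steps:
35380/s + (88*(-191))/S = 35380/34112 + (88*(-191))/47630 = 35380*(1/34112) - 16808*1/47630 = 8845/8528 - 764/2165 = 12634033/18463120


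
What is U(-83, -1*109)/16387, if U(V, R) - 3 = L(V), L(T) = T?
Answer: -80/16387 ≈ -0.0048819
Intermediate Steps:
U(V, R) = 3 + V
U(-83, -1*109)/16387 = (3 - 83)/16387 = -80*1/16387 = -80/16387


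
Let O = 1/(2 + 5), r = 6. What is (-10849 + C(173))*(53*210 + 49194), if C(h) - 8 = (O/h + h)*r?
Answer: -716131962348/1211 ≈ -5.9136e+8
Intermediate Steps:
O = ⅐ (O = 1/7 = ⅐ ≈ 0.14286)
C(h) = 8 + 6*h + 6/(7*h) (C(h) = 8 + (1/(7*h) + h)*6 = 8 + (h + 1/(7*h))*6 = 8 + (6*h + 6/(7*h)) = 8 + 6*h + 6/(7*h))
(-10849 + C(173))*(53*210 + 49194) = (-10849 + (8 + 6*173 + (6/7)/173))*(53*210 + 49194) = (-10849 + (8 + 1038 + (6/7)*(1/173)))*(11130 + 49194) = (-10849 + (8 + 1038 + 6/1211))*60324 = (-10849 + 1266712/1211)*60324 = -11871427/1211*60324 = -716131962348/1211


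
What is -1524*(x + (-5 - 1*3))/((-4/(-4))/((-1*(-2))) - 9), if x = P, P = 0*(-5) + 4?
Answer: -12192/17 ≈ -717.18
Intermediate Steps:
P = 4 (P = 0 + 4 = 4)
x = 4
-1524*(x + (-5 - 1*3))/((-4/(-4))/((-1*(-2))) - 9) = -1524*(4 + (-5 - 1*3))/((-4/(-4))/((-1*(-2))) - 9) = -1524*(4 + (-5 - 3))/(-4*(-¼)/2 - 9) = -1524*(4 - 8)/(1*(½) - 9) = -(-6096)/(½ - 9) = -(-6096)/(-17/2) = -(-6096)*(-2)/17 = -1524*8/17 = -12192/17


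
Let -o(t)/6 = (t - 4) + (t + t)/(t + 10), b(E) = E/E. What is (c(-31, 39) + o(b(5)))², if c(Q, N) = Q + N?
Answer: 75076/121 ≈ 620.46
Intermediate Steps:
c(Q, N) = N + Q
b(E) = 1
o(t) = 24 - 6*t - 12*t/(10 + t) (o(t) = -6*((t - 4) + (t + t)/(t + 10)) = -6*((-4 + t) + (2*t)/(10 + t)) = -6*((-4 + t) + 2*t/(10 + t)) = -6*(-4 + t + 2*t/(10 + t)) = 24 - 6*t - 12*t/(10 + t))
(c(-31, 39) + o(b(5)))² = ((39 - 31) + 6*(40 - 1*1² - 8*1)/(10 + 1))² = (8 + 6*(40 - 1*1 - 8)/11)² = (8 + 6*(1/11)*(40 - 1 - 8))² = (8 + 6*(1/11)*31)² = (8 + 186/11)² = (274/11)² = 75076/121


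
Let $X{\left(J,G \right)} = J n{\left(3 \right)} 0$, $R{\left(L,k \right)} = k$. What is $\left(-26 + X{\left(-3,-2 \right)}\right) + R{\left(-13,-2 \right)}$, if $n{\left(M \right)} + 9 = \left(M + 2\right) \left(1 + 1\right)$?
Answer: $-28$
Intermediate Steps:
$n{\left(M \right)} = -5 + 2 M$ ($n{\left(M \right)} = -9 + \left(M + 2\right) \left(1 + 1\right) = -9 + \left(2 + M\right) 2 = -9 + \left(4 + 2 M\right) = -5 + 2 M$)
$X{\left(J,G \right)} = 0$ ($X{\left(J,G \right)} = J \left(-5 + 2 \cdot 3\right) 0 = J \left(-5 + 6\right) 0 = J 1 \cdot 0 = J 0 = 0$)
$\left(-26 + X{\left(-3,-2 \right)}\right) + R{\left(-13,-2 \right)} = \left(-26 + 0\right) - 2 = -26 - 2 = -28$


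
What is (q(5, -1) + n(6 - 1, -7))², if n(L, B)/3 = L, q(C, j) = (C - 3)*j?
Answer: 169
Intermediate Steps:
q(C, j) = j*(-3 + C) (q(C, j) = (-3 + C)*j = j*(-3 + C))
n(L, B) = 3*L
(q(5, -1) + n(6 - 1, -7))² = (-(-3 + 5) + 3*(6 - 1))² = (-1*2 + 3*5)² = (-2 + 15)² = 13² = 169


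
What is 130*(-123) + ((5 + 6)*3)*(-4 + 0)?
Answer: -16122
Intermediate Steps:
130*(-123) + ((5 + 6)*3)*(-4 + 0) = -15990 + (11*3)*(-4) = -15990 + 33*(-4) = -15990 - 132 = -16122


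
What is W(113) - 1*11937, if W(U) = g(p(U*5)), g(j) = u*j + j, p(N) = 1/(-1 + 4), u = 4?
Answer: -35806/3 ≈ -11935.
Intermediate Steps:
p(N) = ⅓ (p(N) = 1/3 = ⅓)
g(j) = 5*j (g(j) = 4*j + j = 5*j)
W(U) = 5/3 (W(U) = 5*(⅓) = 5/3)
W(113) - 1*11937 = 5/3 - 1*11937 = 5/3 - 11937 = -35806/3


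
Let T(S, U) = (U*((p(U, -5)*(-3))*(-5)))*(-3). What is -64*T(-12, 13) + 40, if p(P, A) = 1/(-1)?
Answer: -37400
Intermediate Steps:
p(P, A) = -1
T(S, U) = 45*U (T(S, U) = (U*(-1*(-3)*(-5)))*(-3) = (U*(3*(-5)))*(-3) = (U*(-15))*(-3) = -15*U*(-3) = 45*U)
-64*T(-12, 13) + 40 = -2880*13 + 40 = -64*585 + 40 = -37440 + 40 = -37400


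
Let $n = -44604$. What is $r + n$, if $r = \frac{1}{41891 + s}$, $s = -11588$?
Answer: $- \frac{1351635011}{30303} \approx -44604.0$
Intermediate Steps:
$r = \frac{1}{30303}$ ($r = \frac{1}{41891 - 11588} = \frac{1}{30303} \approx 3.3 \cdot 10^{-5}$)
$r + n = \frac{1}{30303} - 44604 = - \frac{1351635011}{30303}$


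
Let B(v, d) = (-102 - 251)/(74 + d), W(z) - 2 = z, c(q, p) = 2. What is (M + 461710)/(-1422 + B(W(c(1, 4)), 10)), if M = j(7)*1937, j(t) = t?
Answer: -39922596/119801 ≈ -333.24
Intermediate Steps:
W(z) = 2 + z
B(v, d) = -353/(74 + d)
M = 13559 (M = 7*1937 = 13559)
(M + 461710)/(-1422 + B(W(c(1, 4)), 10)) = (13559 + 461710)/(-1422 - 353/(74 + 10)) = 475269/(-1422 - 353/84) = 475269/(-119801/84) = 475269*(-84/119801) = -39922596/119801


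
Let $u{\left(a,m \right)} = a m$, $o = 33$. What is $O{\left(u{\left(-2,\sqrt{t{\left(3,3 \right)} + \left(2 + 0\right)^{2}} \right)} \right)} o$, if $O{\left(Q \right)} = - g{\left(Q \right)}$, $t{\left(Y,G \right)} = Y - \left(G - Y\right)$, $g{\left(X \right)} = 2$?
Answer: $-66$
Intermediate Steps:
$t{\left(Y,G \right)} = - G + 2 Y$
$O{\left(Q \right)} = -2$ ($O{\left(Q \right)} = \left(-1\right) 2 = -2$)
$O{\left(u{\left(-2,\sqrt{t{\left(3,3 \right)} + \left(2 + 0\right)^{2}} \right)} \right)} o = \left(-2\right) 33 = -66$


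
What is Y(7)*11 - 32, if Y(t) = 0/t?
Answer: -32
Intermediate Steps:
Y(t) = 0
Y(7)*11 - 32 = 0*11 - 32 = 0 - 32 = -32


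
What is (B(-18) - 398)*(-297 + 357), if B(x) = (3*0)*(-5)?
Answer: -23880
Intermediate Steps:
B(x) = 0 (B(x) = 0*(-5) = 0)
(B(-18) - 398)*(-297 + 357) = (0 - 398)*(-297 + 357) = -398*60 = -23880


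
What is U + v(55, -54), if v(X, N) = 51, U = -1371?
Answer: -1320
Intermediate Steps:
U + v(55, -54) = -1371 + 51 = -1320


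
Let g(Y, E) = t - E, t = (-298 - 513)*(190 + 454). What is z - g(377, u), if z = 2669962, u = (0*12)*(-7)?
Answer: 3192246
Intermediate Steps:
u = 0 (u = 0*(-7) = 0)
t = -522284 (t = -811*644 = -522284)
g(Y, E) = -522284 - E
z - g(377, u) = 2669962 - (-522284 - 1*0) = 2669962 - (-522284 + 0) = 2669962 - 1*(-522284) = 2669962 + 522284 = 3192246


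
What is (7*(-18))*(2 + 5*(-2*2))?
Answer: 2268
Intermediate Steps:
(7*(-18))*(2 + 5*(-2*2)) = -126*(2 + 5*(-4)) = -126*(2 - 20) = -126*(-18) = 2268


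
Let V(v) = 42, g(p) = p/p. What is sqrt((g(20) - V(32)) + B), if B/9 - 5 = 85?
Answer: sqrt(769) ≈ 27.731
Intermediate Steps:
g(p) = 1
B = 810 (B = 45 + 9*85 = 45 + 765 = 810)
sqrt((g(20) - V(32)) + B) = sqrt((1 - 1*42) + 810) = sqrt((1 - 42) + 810) = sqrt(-41 + 810) = sqrt(769)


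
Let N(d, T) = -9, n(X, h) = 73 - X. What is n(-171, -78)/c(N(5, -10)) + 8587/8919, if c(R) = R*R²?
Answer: 453743/722439 ≈ 0.62807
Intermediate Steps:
c(R) = R³
n(-171, -78)/c(N(5, -10)) + 8587/8919 = (73 - 1*(-171))/((-9)³) + 8587/8919 = (73 + 171)/(-729) + 8587*(1/8919) = 244*(-1/729) + 8587/8919 = -244/729 + 8587/8919 = 453743/722439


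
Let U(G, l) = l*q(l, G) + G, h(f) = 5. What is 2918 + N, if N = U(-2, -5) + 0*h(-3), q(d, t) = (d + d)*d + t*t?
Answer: 2646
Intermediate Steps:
q(d, t) = t² + 2*d² (q(d, t) = (2*d)*d + t² = 2*d² + t² = t² + 2*d²)
U(G, l) = G + l*(G² + 2*l²) (U(G, l) = l*(G² + 2*l²) + G = G + l*(G² + 2*l²))
N = -272 (N = (-2 - 5*((-2)² + 2*(-5)²)) + 0*5 = (-2 - 5*(4 + 2*25)) + 0 = (-2 - 5*(4 + 50)) + 0 = (-2 - 5*54) + 0 = (-2 - 270) + 0 = -272 + 0 = -272)
2918 + N = 2918 - 272 = 2646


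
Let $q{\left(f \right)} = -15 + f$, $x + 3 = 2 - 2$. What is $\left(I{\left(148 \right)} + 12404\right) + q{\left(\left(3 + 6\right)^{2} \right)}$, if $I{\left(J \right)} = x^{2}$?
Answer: $12479$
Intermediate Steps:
$x = -3$ ($x = -3 + \left(2 - 2\right) = -3 + 0 = -3$)
$I{\left(J \right)} = 9$ ($I{\left(J \right)} = \left(-3\right)^{2} = 9$)
$\left(I{\left(148 \right)} + 12404\right) + q{\left(\left(3 + 6\right)^{2} \right)} = \left(9 + 12404\right) - \left(15 - \left(3 + 6\right)^{2}\right) = 12413 - \left(15 - 9^{2}\right) = 12413 + \left(-15 + 81\right) = 12413 + 66 = 12479$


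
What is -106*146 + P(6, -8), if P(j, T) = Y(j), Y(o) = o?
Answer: -15470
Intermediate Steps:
P(j, T) = j
-106*146 + P(6, -8) = -106*146 + 6 = -15476 + 6 = -15470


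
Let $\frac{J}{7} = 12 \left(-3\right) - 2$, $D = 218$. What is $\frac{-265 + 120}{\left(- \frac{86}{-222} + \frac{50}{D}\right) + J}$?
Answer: $\frac{1754355}{3210872} \approx 0.54638$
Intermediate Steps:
$J = -266$ ($J = 7 \left(12 \left(-3\right) - 2\right) = 7 \left(-36 - 2\right) = 7 \left(-38\right) = -266$)
$\frac{-265 + 120}{\left(- \frac{86}{-222} + \frac{50}{D}\right) + J} = \frac{-265 + 120}{\left(- \frac{86}{-222} + \frac{50}{218}\right) - 266} = - \frac{145}{\left(\left(-86\right) \left(- \frac{1}{222}\right) + 50 \cdot \frac{1}{218}\right) - 266} = - \frac{145}{\left(\frac{43}{111} + \frac{25}{109}\right) - 266} = - \frac{145}{\frac{7462}{12099} - 266} = - \frac{145}{- \frac{3210872}{12099}} = \left(-145\right) \left(- \frac{12099}{3210872}\right) = \frac{1754355}{3210872}$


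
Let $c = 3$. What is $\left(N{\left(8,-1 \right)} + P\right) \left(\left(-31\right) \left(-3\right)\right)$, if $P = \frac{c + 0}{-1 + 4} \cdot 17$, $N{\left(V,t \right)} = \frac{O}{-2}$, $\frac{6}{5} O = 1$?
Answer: $\frac{6169}{4} \approx 1542.3$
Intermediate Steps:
$O = \frac{5}{6}$ ($O = \frac{5}{6} \cdot 1 = \frac{5}{6} \approx 0.83333$)
$N{\left(V,t \right)} = - \frac{5}{12}$ ($N{\left(V,t \right)} = \frac{5}{6 \left(-2\right)} = \frac{5}{6} \left(- \frac{1}{2}\right) = - \frac{5}{12}$)
$P = 17$ ($P = \frac{3 + 0}{-1 + 4} \cdot 17 = \frac{3}{3} \cdot 17 = 3 \cdot \frac{1}{3} \cdot 17 = 1 \cdot 17 = 17$)
$\left(N{\left(8,-1 \right)} + P\right) \left(\left(-31\right) \left(-3\right)\right) = \left(- \frac{5}{12} + 17\right) \left(\left(-31\right) \left(-3\right)\right) = \frac{199}{12} \cdot 93 = \frac{6169}{4}$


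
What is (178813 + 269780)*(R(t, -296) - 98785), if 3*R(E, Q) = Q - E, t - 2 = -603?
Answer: -44268652550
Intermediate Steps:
t = -601 (t = 2 - 603 = -601)
R(E, Q) = -E/3 + Q/3 (R(E, Q) = (Q - E)/3 = -E/3 + Q/3)
(178813 + 269780)*(R(t, -296) - 98785) = (178813 + 269780)*((-⅓*(-601) + (⅓)*(-296)) - 98785) = 448593*((601/3 - 296/3) - 98785) = 448593*(305/3 - 98785) = 448593*(-296050/3) = -44268652550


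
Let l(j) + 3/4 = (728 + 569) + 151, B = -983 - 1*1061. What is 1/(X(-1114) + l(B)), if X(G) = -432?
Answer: 4/4061 ≈ 0.00098498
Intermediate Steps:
B = -2044 (B = -983 - 1061 = -2044)
l(j) = 5789/4 (l(j) = -3/4 + ((728 + 569) + 151) = -3/4 + (1297 + 151) = -3/4 + 1448 = 5789/4)
1/(X(-1114) + l(B)) = 1/(-432 + 5789/4) = 1/(4061/4) = 4/4061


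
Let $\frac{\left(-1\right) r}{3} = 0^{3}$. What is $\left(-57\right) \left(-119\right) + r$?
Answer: $6783$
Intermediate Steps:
$r = 0$ ($r = - 3 \cdot 0^{3} = \left(-3\right) 0 = 0$)
$\left(-57\right) \left(-119\right) + r = \left(-57\right) \left(-119\right) + 0 = 6783 + 0 = 6783$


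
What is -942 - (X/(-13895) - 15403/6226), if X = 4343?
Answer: -81251610137/86510270 ≈ -939.21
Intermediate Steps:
-942 - (X/(-13895) - 15403/6226) = -942 - (4343/(-13895) - 15403/6226) = -942 - (4343*(-1/13895) - 15403*1/6226) = -942 - (-4343/13895 - 15403/6226) = -942 - 1*(-241064203/86510270) = -942 + 241064203/86510270 = -81251610137/86510270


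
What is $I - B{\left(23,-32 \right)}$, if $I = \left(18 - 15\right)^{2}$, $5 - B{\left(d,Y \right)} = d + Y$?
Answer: $-5$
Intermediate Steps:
$B{\left(d,Y \right)} = 5 - Y - d$ ($B{\left(d,Y \right)} = 5 - \left(d + Y\right) = 5 - \left(Y + d\right) = 5 - Y - d$)
$I = 9$ ($I = \left(18 - 15\right)^{2} = 3^{2} = 9$)
$I - B{\left(23,-32 \right)} = 9 - \left(5 - -32 - 23\right) = 9 - \left(5 + 32 - 23\right) = 9 - 14 = -5$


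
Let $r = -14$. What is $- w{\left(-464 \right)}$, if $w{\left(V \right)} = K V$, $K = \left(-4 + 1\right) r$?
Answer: $19488$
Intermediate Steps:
$K = 42$ ($K = \left(-4 + 1\right) \left(-14\right) = \left(-3\right) \left(-14\right) = 42$)
$w{\left(V \right)} = 42 V$
$- w{\left(-464 \right)} = - 42 \left(-464\right) = \left(-1\right) \left(-19488\right) = 19488$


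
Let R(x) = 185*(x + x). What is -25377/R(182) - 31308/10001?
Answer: -2362076097/673467340 ≈ -3.5073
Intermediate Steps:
R(x) = 370*x (R(x) = 185*(2*x) = 370*x)
-25377/R(182) - 31308/10001 = -25377/(370*182) - 31308/10001 = -25377/67340 - 31308*1/10001 = -25377*1/67340 - 31308/10001 = -25377/67340 - 31308/10001 = -2362076097/673467340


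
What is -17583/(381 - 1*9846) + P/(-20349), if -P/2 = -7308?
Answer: 1161143/1019065 ≈ 1.1394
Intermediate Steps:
P = 14616 (P = -2*(-7308) = 14616)
-17583/(381 - 1*9846) + P/(-20349) = -17583/(381 - 1*9846) + 14616/(-20349) = -17583/(381 - 9846) + 14616*(-1/20349) = -17583/(-9465) - 232/323 = -17583*(-1/9465) - 232/323 = 5861/3155 - 232/323 = 1161143/1019065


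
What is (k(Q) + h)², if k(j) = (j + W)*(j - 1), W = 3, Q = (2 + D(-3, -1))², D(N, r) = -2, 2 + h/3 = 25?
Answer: 4356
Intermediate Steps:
h = 69 (h = -6 + 3*25 = -6 + 75 = 69)
Q = 0 (Q = (2 - 2)² = 0² = 0)
k(j) = (-1 + j)*(3 + j) (k(j) = (j + 3)*(j - 1) = (3 + j)*(-1 + j) = (-1 + j)*(3 + j))
(k(Q) + h)² = ((-3 + 0² + 2*0) + 69)² = ((-3 + 0 + 0) + 69)² = (-3 + 69)² = 66² = 4356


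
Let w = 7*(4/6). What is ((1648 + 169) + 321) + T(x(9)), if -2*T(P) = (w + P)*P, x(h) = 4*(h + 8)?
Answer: -998/3 ≈ -332.67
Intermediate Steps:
x(h) = 32 + 4*h (x(h) = 4*(8 + h) = 32 + 4*h)
w = 14/3 (w = 7*(4*(⅙)) = 7*(⅔) = 14/3 ≈ 4.6667)
T(P) = -P*(14/3 + P)/2 (T(P) = -(14/3 + P)*P/2 = -P*(14/3 + P)/2)
((1648 + 169) + 321) + T(x(9)) = ((1648 + 169) + 321) - (32 + 4*9)*(14 + 3*(32 + 4*9))/6 = (1817 + 321) - (32 + 36)*(14 + 3*(32 + 36))/6 = 2138 - ⅙*68*(14 + 3*68) = 2138 - ⅙*68*(14 + 204) = 2138 - ⅙*68*218 = 2138 - 7412/3 = -998/3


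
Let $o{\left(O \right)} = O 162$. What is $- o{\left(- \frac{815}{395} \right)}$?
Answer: $\frac{26406}{79} \approx 334.25$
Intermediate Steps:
$o{\left(O \right)} = 162 O$
$- o{\left(- \frac{815}{395} \right)} = - 162 \left(- \frac{815}{395}\right) = - 162 \left(\left(-815\right) \frac{1}{395}\right) = - \frac{162 \left(-163\right)}{79} = \left(-1\right) \left(- \frac{26406}{79}\right) = \frac{26406}{79}$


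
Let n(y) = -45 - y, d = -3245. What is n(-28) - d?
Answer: 3228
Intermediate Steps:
n(-28) - d = (-45 - 1*(-28)) - 1*(-3245) = (-45 + 28) + 3245 = -17 + 3245 = 3228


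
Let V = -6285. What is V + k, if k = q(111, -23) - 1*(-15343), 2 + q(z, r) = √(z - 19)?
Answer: 9056 + 2*√23 ≈ 9065.6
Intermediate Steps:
q(z, r) = -2 + √(-19 + z) (q(z, r) = -2 + √(z - 19) = -2 + √(-19 + z))
k = 15341 + 2*√23 (k = (-2 + √(-19 + 111)) - 1*(-15343) = (-2 + √92) + 15343 = (-2 + 2*√23) + 15343 = 15341 + 2*√23 ≈ 15351.)
V + k = -6285 + (15341 + 2*√23) = 9056 + 2*√23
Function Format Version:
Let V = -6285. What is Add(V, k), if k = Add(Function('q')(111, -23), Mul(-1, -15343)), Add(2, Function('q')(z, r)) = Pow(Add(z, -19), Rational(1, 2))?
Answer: Add(9056, Mul(2, Pow(23, Rational(1, 2)))) ≈ 9065.6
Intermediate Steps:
Function('q')(z, r) = Add(-2, Pow(Add(-19, z), Rational(1, 2))) (Function('q')(z, r) = Add(-2, Pow(Add(z, -19), Rational(1, 2))) = Add(-2, Pow(Add(-19, z), Rational(1, 2))))
k = Add(15341, Mul(2, Pow(23, Rational(1, 2)))) (k = Add(Add(-2, Pow(Add(-19, 111), Rational(1, 2))), Mul(-1, -15343)) = Add(Add(-2, Pow(92, Rational(1, 2))), 15343) = Add(Add(-2, Mul(2, Pow(23, Rational(1, 2)))), 15343) = Add(15341, Mul(2, Pow(23, Rational(1, 2)))) ≈ 15351.)
Add(V, k) = Add(-6285, Add(15341, Mul(2, Pow(23, Rational(1, 2))))) = Add(9056, Mul(2, Pow(23, Rational(1, 2))))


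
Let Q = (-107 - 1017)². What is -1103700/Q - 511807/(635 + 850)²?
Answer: -770127878233/696507084900 ≈ -1.1057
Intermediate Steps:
Q = 1263376 (Q = (-1124)² = 1263376)
-1103700/Q - 511807/(635 + 850)² = -1103700/1263376 - 511807/(635 + 850)² = -1103700*1/1263376 - 511807/(1485²) = -275925/315844 - 511807/2205225 = -770127878233/696507084900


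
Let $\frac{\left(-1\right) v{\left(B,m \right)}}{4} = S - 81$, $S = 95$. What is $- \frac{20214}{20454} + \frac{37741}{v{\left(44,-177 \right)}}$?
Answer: $- \frac{18406819}{27272} \approx -674.93$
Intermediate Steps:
$v{\left(B,m \right)} = -56$ ($v{\left(B,m \right)} = - 4 \left(95 - 81\right) = \left(-4\right) 14 = -56$)
$- \frac{20214}{20454} + \frac{37741}{v{\left(44,-177 \right)}} = - \frac{20214}{20454} + \frac{37741}{-56} = \left(-20214\right) \frac{1}{20454} + 37741 \left(- \frac{1}{56}\right) = - \frac{3369}{3409} - \frac{37741}{56} = - \frac{18406819}{27272}$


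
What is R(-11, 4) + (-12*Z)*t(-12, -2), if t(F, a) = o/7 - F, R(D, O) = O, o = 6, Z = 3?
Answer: -3212/7 ≈ -458.86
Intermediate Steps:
t(F, a) = 6/7 - F
R(-11, 4) + (-12*Z)*t(-12, -2) = 4 + (-12*3)*(6/7 - 1*(-12)) = 4 - 36*(6/7 + 12) = 4 - 36*90/7 = 4 - 3240/7 = -3212/7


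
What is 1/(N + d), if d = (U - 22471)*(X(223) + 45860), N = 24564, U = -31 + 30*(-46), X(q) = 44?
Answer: -1/1096254764 ≈ -9.1220e-10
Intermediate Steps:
U = -1411 (U = -31 - 1380 = -1411)
d = -1096279328 (d = (-1411 - 22471)*(44 + 45860) = -23882*45904 = -1096279328)
1/(N + d) = 1/(24564 - 1096279328) = 1/(-1096254764) = -1/1096254764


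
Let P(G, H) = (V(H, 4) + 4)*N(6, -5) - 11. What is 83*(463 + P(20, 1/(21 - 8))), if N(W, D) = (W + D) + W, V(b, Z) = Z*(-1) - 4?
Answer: 35192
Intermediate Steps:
V(b, Z) = -4 - Z (V(b, Z) = -Z - 4 = -4 - Z)
N(W, D) = D + 2*W (N(W, D) = (D + W) + W = D + 2*W)
P(G, H) = -39 (P(G, H) = ((-4 - 1*4) + 4)*(-5 + 2*6) - 11 = ((-4 - 4) + 4)*(-5 + 12) - 11 = (-8 + 4)*7 - 11 = -4*7 - 11 = -28 - 11 = -39)
83*(463 + P(20, 1/(21 - 8))) = 83*(463 - 39) = 83*424 = 35192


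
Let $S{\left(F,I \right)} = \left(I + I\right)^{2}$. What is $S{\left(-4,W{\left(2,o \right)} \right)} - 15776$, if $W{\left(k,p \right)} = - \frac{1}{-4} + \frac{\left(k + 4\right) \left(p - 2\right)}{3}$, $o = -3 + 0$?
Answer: $- \frac{61583}{4} \approx -15396.0$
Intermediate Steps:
$o = -3$
$W{\left(k,p \right)} = \frac{1}{4} + \frac{\left(-2 + p\right) \left(4 + k\right)}{3}$ ($W{\left(k,p \right)} = \left(-1\right) \left(- \frac{1}{4}\right) + \left(4 + k\right) \left(-2 + p\right) \frac{1}{3} = \frac{1}{4} + \left(-2 + p\right) \left(4 + k\right) \frac{1}{3} = \frac{1}{4} + \frac{\left(-2 + p\right) \left(4 + k\right)}{3}$)
$S{\left(F,I \right)} = 4 I^{2}$ ($S{\left(F,I \right)} = \left(2 I\right)^{2} = 4 I^{2}$)
$S{\left(-4,W{\left(2,o \right)} \right)} - 15776 = 4 \left(- \frac{29}{12} - \frac{4}{3} + \frac{4}{3} \left(-3\right) + \frac{1}{3} \cdot 2 \left(-3\right)\right)^{2} - 15776 = 4 \left(- \frac{29}{12} - \frac{4}{3} - 4 - 2\right)^{2} - 15776 = 4 \left(- \frac{39}{4}\right)^{2} - 15776 = 4 \cdot \frac{1521}{16} - 15776 = \frac{1521}{4} - 15776 = - \frac{61583}{4}$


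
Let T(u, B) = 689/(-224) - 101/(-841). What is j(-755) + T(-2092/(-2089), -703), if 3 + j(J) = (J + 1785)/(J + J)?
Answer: -188822079/28445984 ≈ -6.6379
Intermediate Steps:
j(J) = -3 + (1785 + J)/(2*J) (j(J) = -3 + (J + 1785)/(J + J) = -3 + (1785 + J)/((2*J)) = -3 + (1785 + J)*(1/(2*J)) = -3 + (1785 + J)/(2*J))
T(u, B) = -556825/188384 (T(u, B) = 689*(-1/224) - 101*(-1/841) = -689/224 + 101/841 = -556825/188384)
j(-755) + T(-2092/(-2089), -703) = (5/2)*(357 - 1*(-755))/(-755) - 556825/188384 = (5/2)*(-1/755)*(357 + 755) - 556825/188384 = (5/2)*(-1/755)*1112 - 556825/188384 = -556/151 - 556825/188384 = -188822079/28445984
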